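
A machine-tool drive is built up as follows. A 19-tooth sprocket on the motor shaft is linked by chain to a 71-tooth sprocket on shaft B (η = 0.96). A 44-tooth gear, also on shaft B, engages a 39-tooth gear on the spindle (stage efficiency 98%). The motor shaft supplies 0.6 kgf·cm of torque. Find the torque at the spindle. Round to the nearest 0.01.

chain 71/19 = 3.7368 → τ = 0.6·3.7368·0.96 = 2.1524 kgf·cm
gear mesh 39/44 = 0.88636 → τ = 2.1524·0.88636·0.98 = 1.8697 kgf·cm

1.87 kgf·cm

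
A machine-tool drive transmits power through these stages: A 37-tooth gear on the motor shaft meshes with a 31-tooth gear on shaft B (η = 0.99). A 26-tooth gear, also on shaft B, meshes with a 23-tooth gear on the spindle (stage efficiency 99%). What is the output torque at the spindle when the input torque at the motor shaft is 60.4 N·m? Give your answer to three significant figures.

43.9 N·m

gear mesh 31/37 = 0.83784 → τ = 60.4·0.83784·0.99 = 50.099 N·m
gear mesh 23/26 = 0.88462 → τ = 50.099·0.88462·0.99 = 43.875 N·m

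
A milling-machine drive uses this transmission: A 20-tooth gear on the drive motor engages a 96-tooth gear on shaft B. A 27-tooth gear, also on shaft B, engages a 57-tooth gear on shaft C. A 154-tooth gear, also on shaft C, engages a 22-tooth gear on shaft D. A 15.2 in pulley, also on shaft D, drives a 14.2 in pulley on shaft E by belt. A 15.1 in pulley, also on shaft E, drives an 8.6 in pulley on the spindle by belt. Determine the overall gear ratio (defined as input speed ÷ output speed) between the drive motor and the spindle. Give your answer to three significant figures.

Each stage contributes driven/driver: gear mesh 96/20 = 4.8, gear mesh 57/27 = 2.1111, gear mesh 22/154 = 0.14286, belt 14.2/15.2 = 0.93421, belt 8.6/15.1 = 0.56954.
Overall: 4.8 × 2.1111 × 0.14286 × 0.93421 × 0.56954 = 0.77023.

0.770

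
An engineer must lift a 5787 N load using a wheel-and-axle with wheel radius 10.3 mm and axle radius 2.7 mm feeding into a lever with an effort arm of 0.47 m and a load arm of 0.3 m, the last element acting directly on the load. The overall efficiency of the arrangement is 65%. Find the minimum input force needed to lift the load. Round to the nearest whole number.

1490 N

Wheel-and-axle MA = R/r = 10.3/2.7 = 3.8148.
Lever MA = effort arm / load arm = 0.47/0.3 = 1.5667.
Combined ideal MA = 3.8148 × 1.5667 = 5.9765.
Actual MA = 5.9765 × 0.65 = 3.8848.
Effort = load / actual MA = 5787 / 3.8848 = 1489.7 N.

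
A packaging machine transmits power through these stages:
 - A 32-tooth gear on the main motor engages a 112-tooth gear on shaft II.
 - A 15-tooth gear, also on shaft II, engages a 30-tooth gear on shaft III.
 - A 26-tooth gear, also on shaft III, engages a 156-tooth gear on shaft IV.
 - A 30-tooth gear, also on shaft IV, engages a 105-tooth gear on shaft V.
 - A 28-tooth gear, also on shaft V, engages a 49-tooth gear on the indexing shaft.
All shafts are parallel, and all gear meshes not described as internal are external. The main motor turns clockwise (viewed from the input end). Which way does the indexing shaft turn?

anticlockwise

the main motor → shaft II: external mesh, 1 reversal → CCW.
shaft II → shaft III: external mesh, 1 reversal → CW.
shaft III → shaft IV: external mesh, 1 reversal → CCW.
shaft IV → shaft V: external mesh, 1 reversal → CW.
shaft V → the indexing shaft: external mesh, 1 reversal → CCW.
5 reversals in total — an odd number — so the indexing shaft turns opposite to the main motor.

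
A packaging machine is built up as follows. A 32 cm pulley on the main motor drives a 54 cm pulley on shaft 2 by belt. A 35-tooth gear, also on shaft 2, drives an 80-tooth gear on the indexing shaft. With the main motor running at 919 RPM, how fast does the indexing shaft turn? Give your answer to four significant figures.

belt 54/32 = 1.6875 → 919/1.6875 = 544.59 RPM
gear mesh 80/35 = 2.2857 → 544.59/2.2857 = 238.26 RPM

238.3 RPM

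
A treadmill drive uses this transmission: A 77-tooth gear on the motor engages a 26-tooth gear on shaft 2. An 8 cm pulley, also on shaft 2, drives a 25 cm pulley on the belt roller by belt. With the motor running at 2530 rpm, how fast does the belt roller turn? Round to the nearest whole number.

2398 rpm

the motor → shaft 2 (gear mesh, 26/77): 2530 ÷ 0.33766 = 7492.7 rpm
shaft 2 → the belt roller (belt, 25/8): 7492.7 ÷ 3.125 = 2397.7 rpm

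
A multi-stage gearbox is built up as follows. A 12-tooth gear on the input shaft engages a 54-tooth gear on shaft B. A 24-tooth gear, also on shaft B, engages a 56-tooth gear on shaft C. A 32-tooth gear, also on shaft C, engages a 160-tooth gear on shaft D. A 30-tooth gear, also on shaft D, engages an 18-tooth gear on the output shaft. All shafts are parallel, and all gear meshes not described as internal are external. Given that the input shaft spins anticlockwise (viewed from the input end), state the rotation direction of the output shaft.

anticlockwise

the input shaft → shaft B: external mesh, 1 reversal → CW.
shaft B → shaft C: external mesh, 1 reversal → CCW.
shaft C → shaft D: external mesh, 1 reversal → CW.
shaft D → the output shaft: external mesh, 1 reversal → CCW.
4 reversals in total — an even number — so the output shaft turns the same way as the input shaft.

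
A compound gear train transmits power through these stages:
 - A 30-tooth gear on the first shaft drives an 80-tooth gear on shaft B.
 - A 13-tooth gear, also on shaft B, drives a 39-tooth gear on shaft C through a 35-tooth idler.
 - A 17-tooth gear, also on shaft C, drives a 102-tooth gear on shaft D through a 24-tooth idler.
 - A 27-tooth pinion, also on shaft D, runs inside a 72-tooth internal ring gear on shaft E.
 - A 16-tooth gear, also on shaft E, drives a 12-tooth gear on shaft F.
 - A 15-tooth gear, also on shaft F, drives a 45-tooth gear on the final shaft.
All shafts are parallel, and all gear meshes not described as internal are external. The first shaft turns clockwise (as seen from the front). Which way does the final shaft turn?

the first shaft → shaft B: external mesh, 1 reversal → CCW.
shaft B → shaft C: driver → idler → driven is 2 external meshes, 2 reversals → CCW.
shaft C → shaft D: driver → idler → driven is 2 external meshes, 2 reversals → CCW.
shaft D → shaft E: internal mesh, same direction → CCW.
shaft E → shaft F: external mesh, 1 reversal → CW.
shaft F → the final shaft: external mesh, 1 reversal → CCW.
7 reversals in total — an odd number — so the final shaft turns opposite to the first shaft.

counterclockwise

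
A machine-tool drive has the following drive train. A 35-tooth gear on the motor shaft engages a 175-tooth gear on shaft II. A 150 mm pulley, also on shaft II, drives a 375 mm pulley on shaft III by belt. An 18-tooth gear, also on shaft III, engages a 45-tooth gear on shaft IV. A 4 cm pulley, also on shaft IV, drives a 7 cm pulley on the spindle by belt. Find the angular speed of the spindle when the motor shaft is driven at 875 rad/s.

gear mesh 175/35 = 5 → 875/5 = 175 rad/s
belt 375/150 = 2.5 → 175/2.5 = 70 rad/s
gear mesh 45/18 = 2.5 → 70/2.5 = 28 rad/s
belt 7/4 = 1.75 → 28/1.75 = 16 rad/s

16 rad/s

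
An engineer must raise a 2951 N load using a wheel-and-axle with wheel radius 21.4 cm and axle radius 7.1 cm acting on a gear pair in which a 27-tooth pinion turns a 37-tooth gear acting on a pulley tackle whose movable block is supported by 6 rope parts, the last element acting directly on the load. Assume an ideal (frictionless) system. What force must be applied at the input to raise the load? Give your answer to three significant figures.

Wheel-and-axle MA = R/r = 21.4/7.1 = 3.0141.
Gear pair MA = 37/27 = 1.3704.
Block-and-tackle MA = number of supporting rope parts = 6.
Combined ideal MA = 3.0141 × 1.3704 × 6 = 24.782.
Effort = load / MA = 2951 / 24.782 = 119.08 N.

119 N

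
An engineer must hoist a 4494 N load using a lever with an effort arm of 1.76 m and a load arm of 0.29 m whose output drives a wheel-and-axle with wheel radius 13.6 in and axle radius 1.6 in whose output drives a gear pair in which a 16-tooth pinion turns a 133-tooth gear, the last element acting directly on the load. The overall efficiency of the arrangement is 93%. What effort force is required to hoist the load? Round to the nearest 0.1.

Lever MA = effort arm / load arm = 1.76/0.29 = 6.069.
Wheel-and-axle MA = R/r = 13.6/1.6 = 8.5.
Gear pair MA = 133/16 = 8.3125.
Combined ideal MA = 6.069 × 8.5 × 8.3125 = 428.81.
Actual MA = 428.81 × 0.93 = 398.79.
Effort = load / actual MA = 4494 / 398.79 = 11.269 N.

11.3 N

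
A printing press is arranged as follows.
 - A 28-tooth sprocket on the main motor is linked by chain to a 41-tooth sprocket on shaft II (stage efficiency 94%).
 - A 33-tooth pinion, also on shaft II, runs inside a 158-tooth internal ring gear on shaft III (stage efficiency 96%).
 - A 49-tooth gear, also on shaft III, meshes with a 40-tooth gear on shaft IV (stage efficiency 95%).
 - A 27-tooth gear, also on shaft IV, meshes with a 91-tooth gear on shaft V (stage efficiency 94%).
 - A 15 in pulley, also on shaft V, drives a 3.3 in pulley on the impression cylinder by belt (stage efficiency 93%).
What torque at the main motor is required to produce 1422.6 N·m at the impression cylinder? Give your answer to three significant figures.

447 N·m

Overall ratio R = 1.4643 × 4.7879 × 0.81633 × 3.3704 × 0.22 = 4.2436; overall efficiency η = 0.94 × 0.96 × 0.95 × 0.94 × 0.93 = 0.7494.
Input torque = output torque / (R × η) = 1422.6 / (4.2436 × 0.7494) = 447.32 N·m.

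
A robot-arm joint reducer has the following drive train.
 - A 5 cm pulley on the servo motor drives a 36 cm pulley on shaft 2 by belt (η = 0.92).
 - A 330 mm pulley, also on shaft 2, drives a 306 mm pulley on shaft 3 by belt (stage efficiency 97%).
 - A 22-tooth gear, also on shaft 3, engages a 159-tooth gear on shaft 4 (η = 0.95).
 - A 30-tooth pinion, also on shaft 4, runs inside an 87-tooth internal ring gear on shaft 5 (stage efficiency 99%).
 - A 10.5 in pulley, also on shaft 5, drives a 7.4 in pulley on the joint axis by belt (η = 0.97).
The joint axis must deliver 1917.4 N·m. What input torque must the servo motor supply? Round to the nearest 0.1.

Overall ratio R = 7.2 × 0.92727 × 7.2273 × 2.9 × 0.70476 = 98.618; overall efficiency η = 0.92 × 0.97 × 0.95 × 0.99 × 0.97 = 0.8141.
Input torque = output torque / (R × η) = 1917.4 / (98.618 × 0.8141) = 23.882 N·m.

23.9 N·m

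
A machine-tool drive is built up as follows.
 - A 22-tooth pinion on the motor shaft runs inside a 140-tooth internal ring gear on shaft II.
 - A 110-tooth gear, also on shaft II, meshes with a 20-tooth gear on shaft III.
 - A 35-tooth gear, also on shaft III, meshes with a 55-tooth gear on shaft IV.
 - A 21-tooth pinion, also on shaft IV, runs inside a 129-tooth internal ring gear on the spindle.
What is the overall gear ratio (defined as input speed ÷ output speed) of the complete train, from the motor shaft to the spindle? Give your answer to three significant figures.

11.2

Each stage contributes driven/driver: internal gear 140/22 = 6.3636, gear mesh 20/110 = 0.18182, gear mesh 55/35 = 1.5714, internal gear 129/21 = 6.1429.
Overall: 6.3636 × 0.18182 × 1.5714 × 6.1429 = 11.169.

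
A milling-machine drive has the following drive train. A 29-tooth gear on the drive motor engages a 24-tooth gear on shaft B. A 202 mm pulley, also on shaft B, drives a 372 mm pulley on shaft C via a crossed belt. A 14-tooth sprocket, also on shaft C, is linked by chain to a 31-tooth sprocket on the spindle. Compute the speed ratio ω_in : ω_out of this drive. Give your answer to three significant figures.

Each stage contributes driven/driver: gear mesh 24/29 = 0.82759, belt 372/202 = 1.8416, chain 31/14 = 2.2143.
Overall: 0.82759 × 1.8416 × 2.2143 = 3.3747.

3.37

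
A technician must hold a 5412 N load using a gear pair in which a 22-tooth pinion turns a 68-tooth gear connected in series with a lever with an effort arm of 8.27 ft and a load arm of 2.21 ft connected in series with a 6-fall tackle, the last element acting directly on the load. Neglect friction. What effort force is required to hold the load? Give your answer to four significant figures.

Gear pair MA = 68/22 = 3.0909.
Lever MA = effort arm / load arm = 8.27/2.21 = 3.7421.
Block-and-tackle MA = number of supporting rope parts = 6.
Combined ideal MA = 3.0909 × 3.7421 × 6 = 69.399.
Effort = load / MA = 5412 / 69.399 = 77.984 N.

77.98 N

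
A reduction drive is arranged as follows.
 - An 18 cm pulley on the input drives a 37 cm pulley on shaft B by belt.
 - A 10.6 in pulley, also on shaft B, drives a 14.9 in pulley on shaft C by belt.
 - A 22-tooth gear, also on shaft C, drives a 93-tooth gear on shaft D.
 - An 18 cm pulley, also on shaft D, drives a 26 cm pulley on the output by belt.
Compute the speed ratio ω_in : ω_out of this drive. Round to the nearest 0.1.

17.6

Each stage contributes driven/driver: belt 37/18 = 2.0556, belt 14.9/10.6 = 1.4057, gear mesh 93/22 = 4.2273, belt 26/18 = 1.4444.
Overall: 2.0556 × 1.4057 × 4.2273 × 1.4444 = 17.643.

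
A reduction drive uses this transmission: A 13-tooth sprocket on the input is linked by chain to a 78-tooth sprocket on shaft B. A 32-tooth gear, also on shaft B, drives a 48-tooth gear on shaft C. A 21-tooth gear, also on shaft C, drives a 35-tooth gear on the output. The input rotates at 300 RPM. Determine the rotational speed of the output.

20 RPM

Chain: ratio = 78/13 = 6, so shaft B turns at 300 / 6 = 50 RPM.
Gear mesh: ratio = 48/32 = 1.5, so shaft C turns at 50 / 1.5 = 33.333 RPM.
Gear mesh: ratio = 35/21 = 1.6667, so the output turns at 33.333 / 1.6667 = 20 RPM.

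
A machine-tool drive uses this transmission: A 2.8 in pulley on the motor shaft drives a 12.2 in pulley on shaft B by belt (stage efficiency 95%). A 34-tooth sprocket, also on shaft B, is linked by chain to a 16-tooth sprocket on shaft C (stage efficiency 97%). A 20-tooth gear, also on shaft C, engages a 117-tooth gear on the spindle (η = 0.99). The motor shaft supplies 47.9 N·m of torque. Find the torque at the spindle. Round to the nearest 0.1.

524.2 N·m

After the belt (12.2/2.8): 47.9 × 4.3571 × 0.95 = 198.27 N·m
After the chain (16/34): 198.27 × 0.47059 × 0.97 = 90.505 N·m
After the gear mesh (117/20): 90.505 × 5.85 × 0.99 = 524.16 N·m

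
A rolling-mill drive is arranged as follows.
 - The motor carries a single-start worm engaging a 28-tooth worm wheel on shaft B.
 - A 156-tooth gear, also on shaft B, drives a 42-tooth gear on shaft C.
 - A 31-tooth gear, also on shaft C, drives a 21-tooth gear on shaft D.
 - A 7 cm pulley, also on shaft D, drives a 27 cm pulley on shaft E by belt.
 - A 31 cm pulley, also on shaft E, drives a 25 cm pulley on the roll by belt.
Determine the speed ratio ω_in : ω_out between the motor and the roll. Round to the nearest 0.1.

Each stage contributes driven/driver: worm 28/1 = 28, gear mesh 42/156 = 0.26923, gear mesh 21/31 = 0.67742, belt 27/7 = 3.8571, belt 25/31 = 0.80645.
Overall: 28 × 0.26923 × 0.67742 × 3.8571 × 0.80645 = 15.885.

15.9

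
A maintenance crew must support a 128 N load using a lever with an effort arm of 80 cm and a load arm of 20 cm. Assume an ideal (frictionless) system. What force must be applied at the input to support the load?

Lever MA = effort arm / load arm = 80/20 = 4.
Effort = load / MA = 128 / 4 = 32 N.

32 N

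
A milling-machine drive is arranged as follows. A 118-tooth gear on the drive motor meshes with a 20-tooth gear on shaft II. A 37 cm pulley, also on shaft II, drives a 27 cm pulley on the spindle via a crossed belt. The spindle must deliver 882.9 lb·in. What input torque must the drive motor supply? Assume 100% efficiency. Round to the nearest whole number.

Overall ratio R = 0.16949 × 0.72973 = 0.12368.
Input torque = output torque / R = 882.9 / 0.12368 = 7138.4 lb·in.

7138 lb·in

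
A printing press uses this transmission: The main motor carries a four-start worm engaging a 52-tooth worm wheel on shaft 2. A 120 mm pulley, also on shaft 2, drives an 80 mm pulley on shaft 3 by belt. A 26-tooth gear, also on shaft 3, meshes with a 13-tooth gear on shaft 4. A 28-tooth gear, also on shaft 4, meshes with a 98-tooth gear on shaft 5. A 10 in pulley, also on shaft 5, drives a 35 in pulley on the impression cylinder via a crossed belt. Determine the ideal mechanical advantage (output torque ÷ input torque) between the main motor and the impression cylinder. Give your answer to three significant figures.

53.1

Each stage contributes driven/driver: worm 52/4 = 13, belt 80/120 = 0.66667, gear mesh 13/26 = 0.5, gear mesh 98/28 = 3.5, belt 35/10 = 3.5.
Overall: 13 × 0.66667 × 0.5 × 3.5 × 3.5 = 53.083.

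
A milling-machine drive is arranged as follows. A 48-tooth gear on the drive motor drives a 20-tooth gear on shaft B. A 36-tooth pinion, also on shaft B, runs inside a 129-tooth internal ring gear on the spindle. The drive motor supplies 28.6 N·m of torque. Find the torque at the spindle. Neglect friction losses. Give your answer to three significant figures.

gear mesh 20/48 = 0.41667 → τ = 28.6·0.41667 = 11.917 N·m
internal gear 129/36 = 3.5833 → τ = 11.917·3.5833 = 42.701 N·m

42.7 N·m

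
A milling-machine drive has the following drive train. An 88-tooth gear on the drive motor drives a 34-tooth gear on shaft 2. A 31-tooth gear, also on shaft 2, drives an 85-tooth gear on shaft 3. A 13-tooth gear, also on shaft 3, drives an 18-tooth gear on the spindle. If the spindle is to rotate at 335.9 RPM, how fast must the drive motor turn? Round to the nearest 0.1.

492.7 RPM

Overall ratio R = 0.38636 × 2.7419 × 1.3846 = 1.4668.
Required input speed = output speed × R = 335.9 × 1.4668 = 492.71 RPM.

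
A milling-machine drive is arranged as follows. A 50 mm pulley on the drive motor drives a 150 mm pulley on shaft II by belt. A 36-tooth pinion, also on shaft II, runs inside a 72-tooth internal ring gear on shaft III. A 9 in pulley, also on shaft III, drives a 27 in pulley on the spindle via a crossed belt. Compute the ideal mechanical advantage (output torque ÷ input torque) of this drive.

18

Each stage contributes driven/driver: belt 150/50 = 3, internal gear 72/36 = 2, belt 27/9 = 3.
Overall: 3 × 2 × 3 = 18.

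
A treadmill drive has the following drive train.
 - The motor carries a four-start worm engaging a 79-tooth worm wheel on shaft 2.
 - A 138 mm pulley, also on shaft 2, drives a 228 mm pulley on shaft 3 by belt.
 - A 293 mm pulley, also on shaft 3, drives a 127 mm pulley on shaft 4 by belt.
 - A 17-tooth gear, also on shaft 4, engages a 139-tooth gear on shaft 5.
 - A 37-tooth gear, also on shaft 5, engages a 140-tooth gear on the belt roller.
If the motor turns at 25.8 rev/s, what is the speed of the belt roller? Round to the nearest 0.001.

0.059 rev/s

the motor → shaft 2 (worm, 79/4): 25.8 ÷ 19.75 = 1.3063 rev/s
shaft 2 → shaft 3 (belt, 228/138): 1.3063 ÷ 1.6522 = 0.79067 rev/s
shaft 3 → shaft 4 (belt, 127/293): 0.79067 ÷ 0.43345 = 1.8242 rev/s
shaft 4 → shaft 5 (gear mesh, 139/17): 1.8242 ÷ 8.1765 = 0.2231 rev/s
shaft 5 → the belt roller (gear mesh, 140/37): 0.2231 ÷ 3.7838 = 0.058962 rev/s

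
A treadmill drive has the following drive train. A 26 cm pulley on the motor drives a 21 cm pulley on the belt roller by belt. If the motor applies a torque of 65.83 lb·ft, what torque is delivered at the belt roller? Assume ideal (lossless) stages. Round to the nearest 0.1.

belt 21/26 = 0.80769 → τ = 65.83·0.80769 = 53.17 lb·ft

53.2 lb·ft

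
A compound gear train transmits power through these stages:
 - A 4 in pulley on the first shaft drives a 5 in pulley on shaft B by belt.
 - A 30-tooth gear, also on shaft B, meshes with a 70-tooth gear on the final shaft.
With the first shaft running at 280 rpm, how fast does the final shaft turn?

96 rpm

Belt: ratio = 5/4 = 1.25, so shaft B turns at 280 / 1.25 = 224 rpm.
Gear mesh: ratio = 70/30 = 2.3333, so the final shaft turns at 224 / 2.3333 = 96 rpm.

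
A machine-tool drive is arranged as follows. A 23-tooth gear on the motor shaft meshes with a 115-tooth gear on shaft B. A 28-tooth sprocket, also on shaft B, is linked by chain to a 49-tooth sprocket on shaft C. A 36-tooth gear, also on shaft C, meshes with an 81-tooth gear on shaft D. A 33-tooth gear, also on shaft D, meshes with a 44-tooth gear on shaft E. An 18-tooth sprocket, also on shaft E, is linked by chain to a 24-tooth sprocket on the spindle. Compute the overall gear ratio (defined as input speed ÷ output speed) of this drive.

35

Each stage contributes driven/driver: gear mesh 115/23 = 5, chain 49/28 = 1.75, gear mesh 81/36 = 2.25, gear mesh 44/33 = 1.3333, chain 24/18 = 1.3333.
Overall: 5 × 1.75 × 2.25 × 1.3333 × 1.3333 = 35.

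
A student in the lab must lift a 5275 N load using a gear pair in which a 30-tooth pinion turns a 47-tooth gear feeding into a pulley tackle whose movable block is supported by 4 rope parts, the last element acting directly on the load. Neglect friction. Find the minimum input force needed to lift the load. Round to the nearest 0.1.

841.8 N

Gear pair MA = 47/30 = 1.5667.
Block-and-tackle MA = number of supporting rope parts = 4.
Combined ideal MA = 1.5667 × 4 = 6.2667.
Effort = load / MA = 5275 / 6.2667 = 841.76 N.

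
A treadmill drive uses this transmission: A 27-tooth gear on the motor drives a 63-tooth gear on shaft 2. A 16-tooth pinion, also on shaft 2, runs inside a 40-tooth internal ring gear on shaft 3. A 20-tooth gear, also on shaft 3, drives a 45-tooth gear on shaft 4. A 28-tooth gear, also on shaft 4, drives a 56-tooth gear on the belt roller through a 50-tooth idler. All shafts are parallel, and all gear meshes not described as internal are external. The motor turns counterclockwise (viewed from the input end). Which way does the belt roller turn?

the motor → shaft 2: external mesh, 1 reversal → CW.
shaft 2 → shaft 3: internal mesh, same direction → CW.
shaft 3 → shaft 4: external mesh, 1 reversal → CCW.
shaft 4 → the belt roller: driver → idler → driven is 2 external meshes, 2 reversals → CCW.
4 reversals in total — an even number — so the belt roller turns the same way as the motor.

counterclockwise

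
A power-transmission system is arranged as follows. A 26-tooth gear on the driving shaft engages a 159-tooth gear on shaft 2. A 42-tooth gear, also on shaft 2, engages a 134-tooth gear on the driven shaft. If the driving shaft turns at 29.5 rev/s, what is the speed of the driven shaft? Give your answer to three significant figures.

the driving shaft → shaft 2 (gear mesh, 159/26): 29.5 ÷ 6.1154 = 4.8239 rev/s
shaft 2 → the driven shaft (gear mesh, 134/42): 4.8239 ÷ 3.1905 = 1.512 rev/s

1.51 rev/s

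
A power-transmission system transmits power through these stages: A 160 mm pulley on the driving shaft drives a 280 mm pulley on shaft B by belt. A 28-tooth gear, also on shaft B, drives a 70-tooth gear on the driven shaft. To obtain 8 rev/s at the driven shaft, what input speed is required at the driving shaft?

Overall ratio R = 1.75 × 2.5 = 4.375.
Required input speed = output speed × R = 8 × 4.375 = 35 rev/s.

35 rev/s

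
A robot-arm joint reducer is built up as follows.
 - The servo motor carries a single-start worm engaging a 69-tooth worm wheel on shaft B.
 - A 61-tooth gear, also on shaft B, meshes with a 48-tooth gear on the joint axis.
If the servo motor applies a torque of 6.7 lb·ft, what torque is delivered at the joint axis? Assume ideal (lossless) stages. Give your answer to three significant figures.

After the worm (69/1): 6.7 × 69 = 462.3 lb·ft
After the gear mesh (48/61): 462.3 × 0.78689 = 363.78 lb·ft

364 lb·ft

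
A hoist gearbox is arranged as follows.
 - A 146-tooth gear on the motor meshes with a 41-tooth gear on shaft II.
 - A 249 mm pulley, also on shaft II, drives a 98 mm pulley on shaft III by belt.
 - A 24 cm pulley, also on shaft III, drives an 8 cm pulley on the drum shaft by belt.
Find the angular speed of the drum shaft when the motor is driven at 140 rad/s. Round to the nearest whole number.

gear mesh 41/146 = 0.28082 → 140/0.28082 = 498.54 rad/s
belt 98/249 = 0.39357 → 498.54/0.39357 = 1266.7 rad/s
belt 8/24 = 0.33333 → 1266.7/0.33333 = 3800.1 rad/s

3800 rad/s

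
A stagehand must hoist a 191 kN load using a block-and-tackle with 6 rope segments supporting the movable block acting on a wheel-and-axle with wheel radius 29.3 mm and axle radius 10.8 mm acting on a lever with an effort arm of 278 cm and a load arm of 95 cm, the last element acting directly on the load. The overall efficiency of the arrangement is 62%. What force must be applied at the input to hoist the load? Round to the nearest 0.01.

6.47 kN

Block-and-tackle MA = number of supporting rope parts = 6.
Wheel-and-axle MA = R/r = 29.3/10.8 = 2.713.
Lever MA = effort arm / load arm = 278/95 = 2.9263.
Combined ideal MA = 6 × 2.713 × 2.9263 = 47.634.
Actual MA = 47.634 × 0.62 = 29.533.
Effort = load / actual MA = 191 / 29.533 = 6.4673 kN.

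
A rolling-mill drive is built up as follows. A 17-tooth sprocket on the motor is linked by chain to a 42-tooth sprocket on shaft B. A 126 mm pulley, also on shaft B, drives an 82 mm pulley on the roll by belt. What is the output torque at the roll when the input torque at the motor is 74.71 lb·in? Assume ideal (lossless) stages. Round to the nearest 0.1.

120.1 lb·in

After the chain (42/17): 74.71 × 2.4706 = 184.58 lb·in
After the belt (82/126): 184.58 × 0.65079 = 120.12 lb·in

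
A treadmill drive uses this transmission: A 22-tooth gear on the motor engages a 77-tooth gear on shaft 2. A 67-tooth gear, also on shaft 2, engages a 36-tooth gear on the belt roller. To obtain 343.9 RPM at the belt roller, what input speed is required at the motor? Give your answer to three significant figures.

647 RPM

Overall ratio R = 3.5 × 0.53731 = 1.8806.
Required input speed = output speed × R = 343.9 × 1.8806 = 646.74 RPM.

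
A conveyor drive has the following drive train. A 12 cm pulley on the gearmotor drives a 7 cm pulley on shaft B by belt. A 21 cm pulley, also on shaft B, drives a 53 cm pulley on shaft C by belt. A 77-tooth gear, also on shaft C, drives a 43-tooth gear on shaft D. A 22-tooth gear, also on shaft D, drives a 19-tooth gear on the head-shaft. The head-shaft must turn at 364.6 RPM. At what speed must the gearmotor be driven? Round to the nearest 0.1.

Overall ratio R = 0.58333 × 2.5238 × 0.55844 × 0.86364 = 0.71004.
Required input speed = output speed × R = 364.6 × 0.71004 = 258.88 RPM.

258.9 RPM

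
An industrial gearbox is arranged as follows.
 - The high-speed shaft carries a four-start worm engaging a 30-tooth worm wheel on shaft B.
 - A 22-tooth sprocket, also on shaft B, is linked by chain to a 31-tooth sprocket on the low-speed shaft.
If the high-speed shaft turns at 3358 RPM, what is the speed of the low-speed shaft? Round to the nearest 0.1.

317.7 RPM

the high-speed shaft → shaft B (worm, 30/4): 3358 ÷ 7.5 = 447.73 RPM
shaft B → the low-speed shaft (chain, 31/22): 447.73 ÷ 1.4091 = 317.75 RPM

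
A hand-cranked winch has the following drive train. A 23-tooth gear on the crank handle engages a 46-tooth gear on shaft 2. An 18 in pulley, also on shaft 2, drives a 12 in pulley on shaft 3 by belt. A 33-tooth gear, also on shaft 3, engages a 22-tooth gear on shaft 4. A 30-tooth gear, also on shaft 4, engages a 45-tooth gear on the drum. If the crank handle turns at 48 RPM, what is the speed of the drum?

36 RPM

Gear mesh: ratio = 46/23 = 2, so shaft 2 turns at 48 / 2 = 24 RPM.
Belt: ratio = 12/18 = 0.66667, so shaft 3 turns at 24 / 0.66667 = 36 RPM.
Gear mesh: ratio = 22/33 = 0.66667, so shaft 4 turns at 36 / 0.66667 = 54 RPM.
Gear mesh: ratio = 45/30 = 1.5, so the drum turns at 54 / 1.5 = 36 RPM.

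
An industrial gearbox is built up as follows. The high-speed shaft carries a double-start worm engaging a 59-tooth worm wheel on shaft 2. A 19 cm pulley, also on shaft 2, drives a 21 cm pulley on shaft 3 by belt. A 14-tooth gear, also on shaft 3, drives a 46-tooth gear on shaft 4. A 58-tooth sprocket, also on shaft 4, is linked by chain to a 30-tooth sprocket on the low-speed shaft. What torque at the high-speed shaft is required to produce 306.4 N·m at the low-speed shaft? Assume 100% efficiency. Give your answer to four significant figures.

Overall ratio R = 29.5 × 1.1053 × 3.2857 × 0.51724 = 55.413.
Input torque = output torque / R = 306.4 / 55.413 = 5.5294 N·m.

5.529 N·m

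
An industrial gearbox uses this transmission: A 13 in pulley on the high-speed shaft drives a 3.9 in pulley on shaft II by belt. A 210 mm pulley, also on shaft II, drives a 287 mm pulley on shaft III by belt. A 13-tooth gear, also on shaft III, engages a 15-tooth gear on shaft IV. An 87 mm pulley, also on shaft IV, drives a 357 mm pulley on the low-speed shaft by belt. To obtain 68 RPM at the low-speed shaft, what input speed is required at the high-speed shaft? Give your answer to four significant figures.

132.0 RPM

Overall ratio R = 0.3 × 1.3667 × 1.1538 × 4.1034 = 1.9412.
Required input speed = output speed × R = 68 × 1.9412 = 132 RPM.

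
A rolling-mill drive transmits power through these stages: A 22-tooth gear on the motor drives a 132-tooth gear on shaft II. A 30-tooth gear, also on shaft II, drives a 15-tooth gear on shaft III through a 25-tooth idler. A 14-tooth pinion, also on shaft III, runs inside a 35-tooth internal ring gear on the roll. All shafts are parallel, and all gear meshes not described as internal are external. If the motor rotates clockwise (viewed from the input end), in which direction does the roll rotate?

anticlockwise

the motor → shaft II: external mesh, 1 reversal → CCW.
shaft II → shaft III: driver → idler → driven is 2 external meshes, 2 reversals → CCW.
shaft III → the roll: internal mesh, same direction → CCW.
3 reversals in total — an odd number — so the roll turns opposite to the motor.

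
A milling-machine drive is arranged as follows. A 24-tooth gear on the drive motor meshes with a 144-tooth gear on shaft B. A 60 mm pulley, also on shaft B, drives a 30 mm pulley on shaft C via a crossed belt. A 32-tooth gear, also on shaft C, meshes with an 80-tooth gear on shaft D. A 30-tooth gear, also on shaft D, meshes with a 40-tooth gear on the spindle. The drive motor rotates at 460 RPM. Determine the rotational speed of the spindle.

46 RPM

gear mesh 144/24 = 6 → 460/6 = 76.667 RPM
belt 30/60 = 0.5 → 76.667/0.5 = 153.33 RPM
gear mesh 80/32 = 2.5 → 153.33/2.5 = 61.333 RPM
gear mesh 40/30 = 1.3333 → 61.333/1.3333 = 46 RPM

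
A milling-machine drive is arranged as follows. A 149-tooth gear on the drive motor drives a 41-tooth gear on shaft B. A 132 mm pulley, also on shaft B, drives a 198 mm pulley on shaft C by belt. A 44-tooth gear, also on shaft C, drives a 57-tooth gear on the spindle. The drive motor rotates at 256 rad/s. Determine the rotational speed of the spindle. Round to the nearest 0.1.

Gear mesh: ratio = 41/149 = 0.27517, so shaft B turns at 256 / 0.27517 = 930.34 rad/s.
Belt: ratio = 198/132 = 1.5, so shaft C turns at 930.34 / 1.5 = 620.23 rad/s.
Gear mesh: ratio = 57/44 = 1.2955, so the spindle turns at 620.23 / 1.2955 = 478.77 rad/s.

478.8 rad/s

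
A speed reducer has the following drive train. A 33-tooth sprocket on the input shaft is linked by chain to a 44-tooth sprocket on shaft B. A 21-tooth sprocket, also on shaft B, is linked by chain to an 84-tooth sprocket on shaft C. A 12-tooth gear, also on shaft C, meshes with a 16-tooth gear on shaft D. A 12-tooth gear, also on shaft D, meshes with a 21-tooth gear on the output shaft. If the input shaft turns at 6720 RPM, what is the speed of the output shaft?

chain 44/33 = 1.3333 → 6720/1.3333 = 5040 RPM
chain 84/21 = 4 → 5040/4 = 1260 RPM
gear mesh 16/12 = 1.3333 → 1260/1.3333 = 945 RPM
gear mesh 21/12 = 1.75 → 945/1.75 = 540 RPM

540 RPM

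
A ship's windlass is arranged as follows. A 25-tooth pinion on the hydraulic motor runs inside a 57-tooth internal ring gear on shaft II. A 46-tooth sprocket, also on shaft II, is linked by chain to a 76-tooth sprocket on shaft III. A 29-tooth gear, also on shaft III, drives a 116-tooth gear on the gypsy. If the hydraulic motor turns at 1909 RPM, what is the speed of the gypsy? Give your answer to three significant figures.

127 RPM

the hydraulic motor → shaft II (internal gear, 57/25): 1909 ÷ 2.28 = 837.28 RPM
shaft II → shaft III (chain, 76/46): 837.28 ÷ 1.6522 = 506.78 RPM
shaft III → the gypsy (gear mesh, 116/29): 506.78 ÷ 4 = 126.69 RPM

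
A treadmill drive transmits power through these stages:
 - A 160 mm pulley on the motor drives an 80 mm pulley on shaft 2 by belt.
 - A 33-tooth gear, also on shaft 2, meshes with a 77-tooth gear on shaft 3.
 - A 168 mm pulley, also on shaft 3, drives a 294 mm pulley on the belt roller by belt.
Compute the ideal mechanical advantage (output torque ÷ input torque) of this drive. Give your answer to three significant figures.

2.04

Each stage contributes driven/driver: belt 80/160 = 0.5, gear mesh 77/33 = 2.3333, belt 294/168 = 1.75.
Overall: 0.5 × 2.3333 × 1.75 = 2.0417.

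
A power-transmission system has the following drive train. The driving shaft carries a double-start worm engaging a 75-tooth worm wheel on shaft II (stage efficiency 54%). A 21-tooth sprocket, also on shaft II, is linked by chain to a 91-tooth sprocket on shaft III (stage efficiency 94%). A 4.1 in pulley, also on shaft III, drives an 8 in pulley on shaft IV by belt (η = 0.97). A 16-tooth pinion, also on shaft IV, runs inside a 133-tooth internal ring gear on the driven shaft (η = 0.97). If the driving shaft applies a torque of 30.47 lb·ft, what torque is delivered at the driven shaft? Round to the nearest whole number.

worm 75/2 = 37.5 → τ = 30.47·37.5·0.54 = 617.02 lb·ft
chain 91/21 = 4.3333 → τ = 617.02·4.3333·0.94 = 2513.3 lb·ft
belt 8/4.1 = 1.9512 → τ = 2513.3·1.9512·0.97 = 4756.9 lb·ft
internal gear 133/16 = 8.3125 → τ = 4756.9·8.3125·0.97 = 38356 lb·ft

38356 lb·ft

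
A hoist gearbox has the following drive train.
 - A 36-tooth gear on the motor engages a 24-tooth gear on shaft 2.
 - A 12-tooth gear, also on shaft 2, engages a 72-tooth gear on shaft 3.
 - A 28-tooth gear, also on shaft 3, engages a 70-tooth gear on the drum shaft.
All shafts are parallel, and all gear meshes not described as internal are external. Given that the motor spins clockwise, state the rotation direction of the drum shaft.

the motor → shaft 2: external mesh, 1 reversal → CCW.
shaft 2 → shaft 3: external mesh, 1 reversal → CW.
shaft 3 → the drum shaft: external mesh, 1 reversal → CCW.
3 reversals in total — an odd number — so the drum shaft turns opposite to the motor.

counterclockwise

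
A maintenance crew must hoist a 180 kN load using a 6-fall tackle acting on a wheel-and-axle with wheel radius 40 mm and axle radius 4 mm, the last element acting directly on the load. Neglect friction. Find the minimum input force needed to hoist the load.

Block-and-tackle MA = number of supporting rope parts = 6.
Wheel-and-axle MA = R/r = 40/4 = 10.
Combined ideal MA = 6 × 10 = 60.
Effort = load / MA = 180 / 60 = 3 kN.

3 kN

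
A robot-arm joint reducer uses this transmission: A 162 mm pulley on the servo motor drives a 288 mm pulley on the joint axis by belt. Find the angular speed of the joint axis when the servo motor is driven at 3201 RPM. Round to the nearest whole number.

1801 RPM

Belt: ratio = 288/162 = 1.7778, so the joint axis turns at 3201 / 1.7778 = 1800.6 RPM.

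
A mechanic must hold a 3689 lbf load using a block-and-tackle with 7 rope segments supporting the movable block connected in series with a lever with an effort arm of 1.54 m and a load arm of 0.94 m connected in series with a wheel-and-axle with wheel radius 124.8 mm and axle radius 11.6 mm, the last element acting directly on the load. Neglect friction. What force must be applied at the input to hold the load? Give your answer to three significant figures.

Block-and-tackle MA = number of supporting rope parts = 7.
Lever MA = effort arm / load arm = 1.54/0.94 = 1.6383.
Wheel-and-axle MA = R/r = 124.8/11.6 = 10.759.
Combined ideal MA = 7 × 1.6383 × 10.759 = 123.38.
Effort = load / MA = 3689 / 123.38 = 29.899 lbf.

29.9 lbf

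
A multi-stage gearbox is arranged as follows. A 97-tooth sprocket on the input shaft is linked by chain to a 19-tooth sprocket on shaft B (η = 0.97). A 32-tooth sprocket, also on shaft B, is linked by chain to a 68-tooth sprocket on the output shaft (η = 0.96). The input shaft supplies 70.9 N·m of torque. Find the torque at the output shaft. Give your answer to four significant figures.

27.48 N·m

Chain: ratio = 19/97 = 0.19588; torque at shaft B = 70.9 × 0.19588 × 0.97 = 13.471 N·m.
Chain: ratio = 68/32 = 2.125; torque at the output shaft = 13.471 × 2.125 × 0.96 = 27.481 N·m.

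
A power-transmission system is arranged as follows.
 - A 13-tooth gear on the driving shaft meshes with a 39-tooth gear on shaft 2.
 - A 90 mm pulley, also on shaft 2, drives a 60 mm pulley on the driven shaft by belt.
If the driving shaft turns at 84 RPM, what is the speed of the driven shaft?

the driving shaft → shaft 2 (gear mesh, 39/13): 84 ÷ 3 = 28 RPM
shaft 2 → the driven shaft (belt, 60/90): 28 ÷ 0.66667 = 42 RPM

42 RPM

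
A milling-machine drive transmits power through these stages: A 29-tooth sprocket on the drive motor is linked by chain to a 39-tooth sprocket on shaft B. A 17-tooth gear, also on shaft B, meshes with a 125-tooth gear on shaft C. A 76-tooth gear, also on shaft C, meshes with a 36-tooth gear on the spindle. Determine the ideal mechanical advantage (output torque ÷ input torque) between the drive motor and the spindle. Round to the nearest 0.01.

Each stage contributes driven/driver: chain 39/29 = 1.3448, gear mesh 125/17 = 7.3529, gear mesh 36/76 = 0.47368.
Overall: 1.3448 × 7.3529 × 0.47368 = 4.684.

4.68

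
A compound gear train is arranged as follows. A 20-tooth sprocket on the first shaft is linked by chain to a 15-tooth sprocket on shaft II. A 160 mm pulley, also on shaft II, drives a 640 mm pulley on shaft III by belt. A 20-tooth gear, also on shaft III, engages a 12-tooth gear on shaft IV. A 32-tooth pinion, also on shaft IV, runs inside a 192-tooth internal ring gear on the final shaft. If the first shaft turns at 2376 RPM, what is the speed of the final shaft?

220 RPM

Chain: ratio = 15/20 = 0.75, so shaft II turns at 2376 / 0.75 = 3168 RPM.
Belt: ratio = 640/160 = 4, so shaft III turns at 3168 / 4 = 792 RPM.
Gear mesh: ratio = 12/20 = 0.6, so shaft IV turns at 792 / 0.6 = 1320 RPM.
Internal gear: ratio = 192/32 = 6, so the final shaft turns at 1320 / 6 = 220 RPM.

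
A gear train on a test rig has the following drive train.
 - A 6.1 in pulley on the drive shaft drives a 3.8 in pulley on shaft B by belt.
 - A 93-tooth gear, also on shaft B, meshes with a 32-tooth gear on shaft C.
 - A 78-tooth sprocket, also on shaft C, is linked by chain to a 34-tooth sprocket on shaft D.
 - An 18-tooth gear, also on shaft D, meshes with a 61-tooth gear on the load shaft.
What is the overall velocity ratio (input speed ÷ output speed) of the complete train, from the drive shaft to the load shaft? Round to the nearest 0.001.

0.317

Each stage contributes driven/driver: belt 3.8/6.1 = 0.62295, gear mesh 32/93 = 0.34409, chain 34/78 = 0.4359, gear mesh 61/18 = 3.3889.
Overall: 0.62295 × 0.34409 × 0.4359 × 3.3889 = 0.31664.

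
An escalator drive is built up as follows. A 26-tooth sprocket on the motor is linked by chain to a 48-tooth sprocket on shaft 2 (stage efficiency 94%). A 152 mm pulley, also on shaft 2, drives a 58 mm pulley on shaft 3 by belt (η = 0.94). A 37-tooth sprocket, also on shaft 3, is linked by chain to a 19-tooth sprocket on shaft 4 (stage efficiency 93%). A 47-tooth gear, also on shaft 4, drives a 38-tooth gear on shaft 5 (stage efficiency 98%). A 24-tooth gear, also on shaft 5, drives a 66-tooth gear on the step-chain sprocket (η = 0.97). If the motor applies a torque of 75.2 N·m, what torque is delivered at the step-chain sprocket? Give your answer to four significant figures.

47.25 N·m

Chain: ratio = 48/26 = 1.8462; torque at shaft 2 = 75.2 × 1.8462 × 0.94 = 130.5 N·m.
Belt: ratio = 58/152 = 0.38158; torque at shaft 3 = 130.5 × 0.38158 × 0.94 = 46.809 N·m.
Chain: ratio = 19/37 = 0.51351; torque at shaft 4 = 46.809 × 0.51351 × 0.93 = 22.354 N·m.
Gear mesh: ratio = 38/47 = 0.80851; torque at shaft 5 = 22.354 × 0.80851 × 0.98 = 17.712 N·m.
Gear mesh: ratio = 66/24 = 2.75; torque at the step-chain sprocket = 17.712 × 2.75 × 0.97 = 47.247 N·m.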